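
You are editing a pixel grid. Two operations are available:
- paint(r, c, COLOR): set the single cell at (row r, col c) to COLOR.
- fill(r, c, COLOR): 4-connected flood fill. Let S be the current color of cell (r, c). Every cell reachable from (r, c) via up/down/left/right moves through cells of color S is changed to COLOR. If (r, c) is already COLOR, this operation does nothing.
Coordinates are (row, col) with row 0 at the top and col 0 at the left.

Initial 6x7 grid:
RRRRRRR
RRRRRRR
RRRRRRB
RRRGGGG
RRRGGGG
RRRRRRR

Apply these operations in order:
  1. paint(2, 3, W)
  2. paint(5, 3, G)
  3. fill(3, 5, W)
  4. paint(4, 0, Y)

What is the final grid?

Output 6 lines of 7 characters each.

After op 1 paint(2,3,W):
RRRRRRR
RRRRRRR
RRRWRRB
RRRGGGG
RRRGGGG
RRRRRRR
After op 2 paint(5,3,G):
RRRRRRR
RRRRRRR
RRRWRRB
RRRGGGG
RRRGGGG
RRRGRRR
After op 3 fill(3,5,W) [9 cells changed]:
RRRRRRR
RRRRRRR
RRRWRRB
RRRWWWW
RRRWWWW
RRRWRRR
After op 4 paint(4,0,Y):
RRRRRRR
RRRRRRR
RRRWRRB
RRRWWWW
YRRWWWW
RRRWRRR

Answer: RRRRRRR
RRRRRRR
RRRWRRB
RRRWWWW
YRRWWWW
RRRWRRR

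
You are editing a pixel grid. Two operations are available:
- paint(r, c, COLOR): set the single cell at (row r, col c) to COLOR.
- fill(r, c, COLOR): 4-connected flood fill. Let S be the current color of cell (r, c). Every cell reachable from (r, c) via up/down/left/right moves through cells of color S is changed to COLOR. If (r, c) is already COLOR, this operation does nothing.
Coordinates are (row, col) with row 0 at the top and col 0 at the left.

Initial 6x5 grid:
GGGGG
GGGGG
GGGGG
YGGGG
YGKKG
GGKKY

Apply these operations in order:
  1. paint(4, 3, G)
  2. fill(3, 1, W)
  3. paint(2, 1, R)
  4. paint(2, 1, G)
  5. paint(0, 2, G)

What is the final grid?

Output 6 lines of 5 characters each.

Answer: WWGWW
WWWWW
WGWWW
YWWWW
YWKWW
WWKKY

Derivation:
After op 1 paint(4,3,G):
GGGGG
GGGGG
GGGGG
YGGGG
YGKGG
GGKKY
After op 2 fill(3,1,W) [24 cells changed]:
WWWWW
WWWWW
WWWWW
YWWWW
YWKWW
WWKKY
After op 3 paint(2,1,R):
WWWWW
WWWWW
WRWWW
YWWWW
YWKWW
WWKKY
After op 4 paint(2,1,G):
WWWWW
WWWWW
WGWWW
YWWWW
YWKWW
WWKKY
After op 5 paint(0,2,G):
WWGWW
WWWWW
WGWWW
YWWWW
YWKWW
WWKKY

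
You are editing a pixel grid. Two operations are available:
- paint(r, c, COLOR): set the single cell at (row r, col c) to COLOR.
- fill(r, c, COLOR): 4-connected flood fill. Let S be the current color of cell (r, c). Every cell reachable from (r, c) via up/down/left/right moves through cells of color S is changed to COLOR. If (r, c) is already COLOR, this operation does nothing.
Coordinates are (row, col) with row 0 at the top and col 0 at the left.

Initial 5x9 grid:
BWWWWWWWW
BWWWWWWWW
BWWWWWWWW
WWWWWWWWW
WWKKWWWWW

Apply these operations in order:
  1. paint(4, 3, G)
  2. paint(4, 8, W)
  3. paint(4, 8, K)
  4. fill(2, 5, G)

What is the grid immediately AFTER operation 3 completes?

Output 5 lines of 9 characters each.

Answer: BWWWWWWWW
BWWWWWWWW
BWWWWWWWW
WWWWWWWWW
WWKGWWWWK

Derivation:
After op 1 paint(4,3,G):
BWWWWWWWW
BWWWWWWWW
BWWWWWWWW
WWWWWWWWW
WWKGWWWWW
After op 2 paint(4,8,W):
BWWWWWWWW
BWWWWWWWW
BWWWWWWWW
WWWWWWWWW
WWKGWWWWW
After op 3 paint(4,8,K):
BWWWWWWWW
BWWWWWWWW
BWWWWWWWW
WWWWWWWWW
WWKGWWWWK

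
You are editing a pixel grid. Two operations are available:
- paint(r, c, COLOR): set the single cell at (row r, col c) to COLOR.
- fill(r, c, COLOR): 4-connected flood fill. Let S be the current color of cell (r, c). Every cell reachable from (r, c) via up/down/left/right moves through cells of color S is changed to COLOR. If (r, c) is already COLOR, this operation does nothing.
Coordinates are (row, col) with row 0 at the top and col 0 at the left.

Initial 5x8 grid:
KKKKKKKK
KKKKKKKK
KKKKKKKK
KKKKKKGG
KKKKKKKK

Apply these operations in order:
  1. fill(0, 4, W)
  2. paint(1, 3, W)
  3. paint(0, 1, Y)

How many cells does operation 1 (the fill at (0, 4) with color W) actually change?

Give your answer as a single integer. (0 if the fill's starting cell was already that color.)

Answer: 38

Derivation:
After op 1 fill(0,4,W) [38 cells changed]:
WWWWWWWW
WWWWWWWW
WWWWWWWW
WWWWWWGG
WWWWWWWW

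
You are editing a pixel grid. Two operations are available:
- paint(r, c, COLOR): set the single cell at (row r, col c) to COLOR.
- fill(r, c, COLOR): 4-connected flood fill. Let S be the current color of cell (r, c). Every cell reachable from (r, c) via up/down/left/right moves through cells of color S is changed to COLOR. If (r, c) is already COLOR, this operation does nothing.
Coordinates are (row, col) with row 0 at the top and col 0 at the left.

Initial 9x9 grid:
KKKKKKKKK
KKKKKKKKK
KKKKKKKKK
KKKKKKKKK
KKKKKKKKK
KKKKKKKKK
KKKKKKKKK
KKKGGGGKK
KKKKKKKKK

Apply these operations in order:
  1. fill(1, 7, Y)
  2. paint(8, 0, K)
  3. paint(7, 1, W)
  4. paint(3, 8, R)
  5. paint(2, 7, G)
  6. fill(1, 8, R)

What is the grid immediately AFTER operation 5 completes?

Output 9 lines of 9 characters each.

After op 1 fill(1,7,Y) [77 cells changed]:
YYYYYYYYY
YYYYYYYYY
YYYYYYYYY
YYYYYYYYY
YYYYYYYYY
YYYYYYYYY
YYYYYYYYY
YYYGGGGYY
YYYYYYYYY
After op 2 paint(8,0,K):
YYYYYYYYY
YYYYYYYYY
YYYYYYYYY
YYYYYYYYY
YYYYYYYYY
YYYYYYYYY
YYYYYYYYY
YYYGGGGYY
KYYYYYYYY
After op 3 paint(7,1,W):
YYYYYYYYY
YYYYYYYYY
YYYYYYYYY
YYYYYYYYY
YYYYYYYYY
YYYYYYYYY
YYYYYYYYY
YWYGGGGYY
KYYYYYYYY
After op 4 paint(3,8,R):
YYYYYYYYY
YYYYYYYYY
YYYYYYYYY
YYYYYYYYR
YYYYYYYYY
YYYYYYYYY
YYYYYYYYY
YWYGGGGYY
KYYYYYYYY
After op 5 paint(2,7,G):
YYYYYYYYY
YYYYYYYYY
YYYYYYYGY
YYYYYYYYR
YYYYYYYYY
YYYYYYYYY
YYYYYYYYY
YWYGGGGYY
KYYYYYYYY

Answer: YYYYYYYYY
YYYYYYYYY
YYYYYYYGY
YYYYYYYYR
YYYYYYYYY
YYYYYYYYY
YYYYYYYYY
YWYGGGGYY
KYYYYYYYY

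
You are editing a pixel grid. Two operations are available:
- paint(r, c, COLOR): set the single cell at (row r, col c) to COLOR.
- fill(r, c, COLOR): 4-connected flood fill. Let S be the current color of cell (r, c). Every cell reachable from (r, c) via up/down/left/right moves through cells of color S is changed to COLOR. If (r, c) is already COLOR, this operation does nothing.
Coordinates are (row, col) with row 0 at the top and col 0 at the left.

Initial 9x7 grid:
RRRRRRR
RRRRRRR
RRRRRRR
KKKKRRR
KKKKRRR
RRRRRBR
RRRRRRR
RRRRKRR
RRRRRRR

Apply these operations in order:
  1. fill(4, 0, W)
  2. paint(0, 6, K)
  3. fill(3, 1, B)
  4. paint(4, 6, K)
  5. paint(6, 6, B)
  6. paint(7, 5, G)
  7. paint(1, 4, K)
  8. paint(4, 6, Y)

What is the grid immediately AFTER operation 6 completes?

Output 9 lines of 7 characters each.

After op 1 fill(4,0,W) [8 cells changed]:
RRRRRRR
RRRRRRR
RRRRRRR
WWWWRRR
WWWWRRR
RRRRRBR
RRRRRRR
RRRRKRR
RRRRRRR
After op 2 paint(0,6,K):
RRRRRRK
RRRRRRR
RRRRRRR
WWWWRRR
WWWWRRR
RRRRRBR
RRRRRRR
RRRRKRR
RRRRRRR
After op 3 fill(3,1,B) [8 cells changed]:
RRRRRRK
RRRRRRR
RRRRRRR
BBBBRRR
BBBBRRR
RRRRRBR
RRRRRRR
RRRRKRR
RRRRRRR
After op 4 paint(4,6,K):
RRRRRRK
RRRRRRR
RRRRRRR
BBBBRRR
BBBBRRK
RRRRRBR
RRRRRRR
RRRRKRR
RRRRRRR
After op 5 paint(6,6,B):
RRRRRRK
RRRRRRR
RRRRRRR
BBBBRRR
BBBBRRK
RRRRRBR
RRRRRRB
RRRRKRR
RRRRRRR
After op 6 paint(7,5,G):
RRRRRRK
RRRRRRR
RRRRRRR
BBBBRRR
BBBBRRK
RRRRRBR
RRRRRRB
RRRRKGR
RRRRRRR

Answer: RRRRRRK
RRRRRRR
RRRRRRR
BBBBRRR
BBBBRRK
RRRRRBR
RRRRRRB
RRRRKGR
RRRRRRR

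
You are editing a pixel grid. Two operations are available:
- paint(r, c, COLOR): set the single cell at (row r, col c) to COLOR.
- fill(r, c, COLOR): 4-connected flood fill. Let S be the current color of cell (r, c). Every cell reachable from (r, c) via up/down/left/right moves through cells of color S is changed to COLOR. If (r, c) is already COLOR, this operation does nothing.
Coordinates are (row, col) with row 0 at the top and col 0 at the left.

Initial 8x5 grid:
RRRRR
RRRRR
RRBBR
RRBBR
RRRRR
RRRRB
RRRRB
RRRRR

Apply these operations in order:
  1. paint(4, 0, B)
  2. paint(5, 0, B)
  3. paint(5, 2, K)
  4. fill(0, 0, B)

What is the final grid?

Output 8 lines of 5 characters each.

After op 1 paint(4,0,B):
RRRRR
RRRRR
RRBBR
RRBBR
BRRRR
RRRRB
RRRRB
RRRRR
After op 2 paint(5,0,B):
RRRRR
RRRRR
RRBBR
RRBBR
BRRRR
BRRRB
RRRRB
RRRRR
After op 3 paint(5,2,K):
RRRRR
RRRRR
RRBBR
RRBBR
BRRRR
BRKRB
RRRRB
RRRRR
After op 4 fill(0,0,B) [31 cells changed]:
BBBBB
BBBBB
BBBBB
BBBBB
BBBBB
BBKBB
BBBBB
BBBBB

Answer: BBBBB
BBBBB
BBBBB
BBBBB
BBBBB
BBKBB
BBBBB
BBBBB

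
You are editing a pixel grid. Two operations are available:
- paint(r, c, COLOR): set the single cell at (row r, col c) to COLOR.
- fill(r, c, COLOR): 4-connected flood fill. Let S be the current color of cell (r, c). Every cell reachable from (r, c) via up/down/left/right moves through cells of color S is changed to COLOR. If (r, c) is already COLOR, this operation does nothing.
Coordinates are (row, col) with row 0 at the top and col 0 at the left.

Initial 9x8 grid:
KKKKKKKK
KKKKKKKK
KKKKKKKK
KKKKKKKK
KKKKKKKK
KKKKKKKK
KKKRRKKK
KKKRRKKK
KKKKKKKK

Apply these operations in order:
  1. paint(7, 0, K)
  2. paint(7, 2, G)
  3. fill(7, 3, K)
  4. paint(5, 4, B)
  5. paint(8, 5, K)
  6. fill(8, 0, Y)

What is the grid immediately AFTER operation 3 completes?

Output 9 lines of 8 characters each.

After op 1 paint(7,0,K):
KKKKKKKK
KKKKKKKK
KKKKKKKK
KKKKKKKK
KKKKKKKK
KKKKKKKK
KKKRRKKK
KKKRRKKK
KKKKKKKK
After op 2 paint(7,2,G):
KKKKKKKK
KKKKKKKK
KKKKKKKK
KKKKKKKK
KKKKKKKK
KKKKKKKK
KKKRRKKK
KKGRRKKK
KKKKKKKK
After op 3 fill(7,3,K) [4 cells changed]:
KKKKKKKK
KKKKKKKK
KKKKKKKK
KKKKKKKK
KKKKKKKK
KKKKKKKK
KKKKKKKK
KKGKKKKK
KKKKKKKK

Answer: KKKKKKKK
KKKKKKKK
KKKKKKKK
KKKKKKKK
KKKKKKKK
KKKKKKKK
KKKKKKKK
KKGKKKKK
KKKKKKKK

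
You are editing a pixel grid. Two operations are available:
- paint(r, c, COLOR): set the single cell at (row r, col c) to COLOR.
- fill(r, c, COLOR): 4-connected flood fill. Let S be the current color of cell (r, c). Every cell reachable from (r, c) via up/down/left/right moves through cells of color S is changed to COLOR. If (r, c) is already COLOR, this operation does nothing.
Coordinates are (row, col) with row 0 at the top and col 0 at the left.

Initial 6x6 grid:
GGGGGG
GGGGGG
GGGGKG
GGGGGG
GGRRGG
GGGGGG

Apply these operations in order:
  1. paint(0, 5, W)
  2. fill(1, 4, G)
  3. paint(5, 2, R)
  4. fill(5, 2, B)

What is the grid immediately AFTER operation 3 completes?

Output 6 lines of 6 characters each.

After op 1 paint(0,5,W):
GGGGGW
GGGGGG
GGGGKG
GGGGGG
GGRRGG
GGGGGG
After op 2 fill(1,4,G) [0 cells changed]:
GGGGGW
GGGGGG
GGGGKG
GGGGGG
GGRRGG
GGGGGG
After op 3 paint(5,2,R):
GGGGGW
GGGGGG
GGGGKG
GGGGGG
GGRRGG
GGRGGG

Answer: GGGGGW
GGGGGG
GGGGKG
GGGGGG
GGRRGG
GGRGGG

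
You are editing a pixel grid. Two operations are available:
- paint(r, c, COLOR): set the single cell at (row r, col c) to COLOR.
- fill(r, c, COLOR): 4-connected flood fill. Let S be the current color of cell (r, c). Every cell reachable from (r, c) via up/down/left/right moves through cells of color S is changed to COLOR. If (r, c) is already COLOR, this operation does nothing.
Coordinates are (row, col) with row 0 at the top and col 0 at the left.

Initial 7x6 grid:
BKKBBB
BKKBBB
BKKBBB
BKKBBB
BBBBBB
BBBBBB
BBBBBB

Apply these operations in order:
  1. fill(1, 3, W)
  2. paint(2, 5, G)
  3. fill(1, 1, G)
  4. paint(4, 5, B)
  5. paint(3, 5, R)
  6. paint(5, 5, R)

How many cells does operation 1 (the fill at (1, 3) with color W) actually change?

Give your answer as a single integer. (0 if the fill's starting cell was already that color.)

Answer: 34

Derivation:
After op 1 fill(1,3,W) [34 cells changed]:
WKKWWW
WKKWWW
WKKWWW
WKKWWW
WWWWWW
WWWWWW
WWWWWW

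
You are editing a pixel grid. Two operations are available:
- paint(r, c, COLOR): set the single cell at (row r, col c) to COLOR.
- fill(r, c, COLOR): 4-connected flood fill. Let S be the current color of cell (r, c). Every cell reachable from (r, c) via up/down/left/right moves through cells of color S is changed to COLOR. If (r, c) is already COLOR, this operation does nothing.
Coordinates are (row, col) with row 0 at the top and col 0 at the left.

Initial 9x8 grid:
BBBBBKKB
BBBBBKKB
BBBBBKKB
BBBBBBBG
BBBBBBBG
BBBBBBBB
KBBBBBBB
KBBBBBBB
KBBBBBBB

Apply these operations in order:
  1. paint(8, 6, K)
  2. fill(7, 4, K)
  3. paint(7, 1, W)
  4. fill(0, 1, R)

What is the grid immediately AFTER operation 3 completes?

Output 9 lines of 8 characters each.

Answer: KKKKKKKB
KKKKKKKB
KKKKKKKB
KKKKKKKG
KKKKKKKG
KKKKKKKK
KKKKKKKK
KWKKKKKK
KKKKKKKK

Derivation:
After op 1 paint(8,6,K):
BBBBBKKB
BBBBBKKB
BBBBBKKB
BBBBBBBG
BBBBBBBG
BBBBBBBB
KBBBBBBB
KBBBBBBB
KBBBBBKB
After op 2 fill(7,4,K) [57 cells changed]:
KKKKKKKB
KKKKKKKB
KKKKKKKB
KKKKKKKG
KKKKKKKG
KKKKKKKK
KKKKKKKK
KKKKKKKK
KKKKKKKK
After op 3 paint(7,1,W):
KKKKKKKB
KKKKKKKB
KKKKKKKB
KKKKKKKG
KKKKKKKG
KKKKKKKK
KKKKKKKK
KWKKKKKK
KKKKKKKK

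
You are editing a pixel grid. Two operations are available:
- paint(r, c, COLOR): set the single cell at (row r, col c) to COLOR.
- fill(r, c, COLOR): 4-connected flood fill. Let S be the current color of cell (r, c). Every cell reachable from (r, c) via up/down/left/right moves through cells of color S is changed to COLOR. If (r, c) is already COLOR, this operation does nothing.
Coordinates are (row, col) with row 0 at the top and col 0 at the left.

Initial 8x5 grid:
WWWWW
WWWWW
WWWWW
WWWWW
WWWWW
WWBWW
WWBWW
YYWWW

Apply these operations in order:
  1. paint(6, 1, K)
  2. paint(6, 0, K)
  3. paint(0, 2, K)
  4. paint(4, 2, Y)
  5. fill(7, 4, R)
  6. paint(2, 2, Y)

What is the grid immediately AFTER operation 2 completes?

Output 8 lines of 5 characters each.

Answer: WWWWW
WWWWW
WWWWW
WWWWW
WWWWW
WWBWW
KKBWW
YYWWW

Derivation:
After op 1 paint(6,1,K):
WWWWW
WWWWW
WWWWW
WWWWW
WWWWW
WWBWW
WKBWW
YYWWW
After op 2 paint(6,0,K):
WWWWW
WWWWW
WWWWW
WWWWW
WWWWW
WWBWW
KKBWW
YYWWW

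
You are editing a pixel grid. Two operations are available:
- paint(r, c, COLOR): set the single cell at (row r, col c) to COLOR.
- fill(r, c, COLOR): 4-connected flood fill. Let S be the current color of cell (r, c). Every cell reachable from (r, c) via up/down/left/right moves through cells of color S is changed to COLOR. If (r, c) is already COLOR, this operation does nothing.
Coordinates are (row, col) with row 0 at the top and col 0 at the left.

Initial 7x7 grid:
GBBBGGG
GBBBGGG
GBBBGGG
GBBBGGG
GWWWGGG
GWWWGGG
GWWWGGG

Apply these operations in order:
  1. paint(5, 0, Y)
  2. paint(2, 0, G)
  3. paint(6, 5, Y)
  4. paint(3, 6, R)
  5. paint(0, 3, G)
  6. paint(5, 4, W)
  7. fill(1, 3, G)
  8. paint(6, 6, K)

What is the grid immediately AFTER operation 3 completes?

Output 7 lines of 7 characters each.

Answer: GBBBGGG
GBBBGGG
GBBBGGG
GBBBGGG
GWWWGGG
YWWWGGG
GWWWGYG

Derivation:
After op 1 paint(5,0,Y):
GBBBGGG
GBBBGGG
GBBBGGG
GBBBGGG
GWWWGGG
YWWWGGG
GWWWGGG
After op 2 paint(2,0,G):
GBBBGGG
GBBBGGG
GBBBGGG
GBBBGGG
GWWWGGG
YWWWGGG
GWWWGGG
After op 3 paint(6,5,Y):
GBBBGGG
GBBBGGG
GBBBGGG
GBBBGGG
GWWWGGG
YWWWGGG
GWWWGYG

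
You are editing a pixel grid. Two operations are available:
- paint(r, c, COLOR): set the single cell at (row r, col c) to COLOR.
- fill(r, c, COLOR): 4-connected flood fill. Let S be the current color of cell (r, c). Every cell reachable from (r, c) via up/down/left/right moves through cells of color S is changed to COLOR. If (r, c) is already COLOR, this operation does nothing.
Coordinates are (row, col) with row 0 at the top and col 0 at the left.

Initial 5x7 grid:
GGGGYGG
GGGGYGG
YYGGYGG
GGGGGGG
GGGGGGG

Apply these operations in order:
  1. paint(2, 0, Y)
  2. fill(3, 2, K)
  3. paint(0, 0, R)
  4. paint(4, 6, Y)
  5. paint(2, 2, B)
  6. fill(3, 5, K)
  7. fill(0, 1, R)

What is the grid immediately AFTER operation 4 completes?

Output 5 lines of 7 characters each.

Answer: RKKKYKK
KKKKYKK
YYKKYKK
KKKKKKK
KKKKKKY

Derivation:
After op 1 paint(2,0,Y):
GGGGYGG
GGGGYGG
YYGGYGG
GGGGGGG
GGGGGGG
After op 2 fill(3,2,K) [30 cells changed]:
KKKKYKK
KKKKYKK
YYKKYKK
KKKKKKK
KKKKKKK
After op 3 paint(0,0,R):
RKKKYKK
KKKKYKK
YYKKYKK
KKKKKKK
KKKKKKK
After op 4 paint(4,6,Y):
RKKKYKK
KKKKYKK
YYKKYKK
KKKKKKK
KKKKKKY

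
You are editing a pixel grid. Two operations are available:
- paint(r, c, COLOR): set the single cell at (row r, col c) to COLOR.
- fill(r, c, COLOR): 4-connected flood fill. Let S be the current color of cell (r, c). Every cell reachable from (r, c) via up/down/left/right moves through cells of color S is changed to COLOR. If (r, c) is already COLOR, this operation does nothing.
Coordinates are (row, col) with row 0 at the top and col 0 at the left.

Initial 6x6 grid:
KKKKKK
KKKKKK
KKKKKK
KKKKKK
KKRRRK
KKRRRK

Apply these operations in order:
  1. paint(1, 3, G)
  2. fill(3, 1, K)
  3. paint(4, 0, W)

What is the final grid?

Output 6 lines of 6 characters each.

Answer: KKKKKK
KKKGKK
KKKKKK
KKKKKK
WKRRRK
KKRRRK

Derivation:
After op 1 paint(1,3,G):
KKKKKK
KKKGKK
KKKKKK
KKKKKK
KKRRRK
KKRRRK
After op 2 fill(3,1,K) [0 cells changed]:
KKKKKK
KKKGKK
KKKKKK
KKKKKK
KKRRRK
KKRRRK
After op 3 paint(4,0,W):
KKKKKK
KKKGKK
KKKKKK
KKKKKK
WKRRRK
KKRRRK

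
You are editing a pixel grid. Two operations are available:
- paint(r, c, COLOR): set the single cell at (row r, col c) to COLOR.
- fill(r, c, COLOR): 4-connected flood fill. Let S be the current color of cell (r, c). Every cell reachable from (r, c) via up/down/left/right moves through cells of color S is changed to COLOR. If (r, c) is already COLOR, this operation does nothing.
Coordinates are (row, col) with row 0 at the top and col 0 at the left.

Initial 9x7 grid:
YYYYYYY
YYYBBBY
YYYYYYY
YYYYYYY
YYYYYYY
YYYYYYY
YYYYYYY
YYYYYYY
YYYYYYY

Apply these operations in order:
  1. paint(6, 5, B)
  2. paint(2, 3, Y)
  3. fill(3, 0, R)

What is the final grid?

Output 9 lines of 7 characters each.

Answer: RRRRRRR
RRRBBBR
RRRRRRR
RRRRRRR
RRRRRRR
RRRRRRR
RRRRRBR
RRRRRRR
RRRRRRR

Derivation:
After op 1 paint(6,5,B):
YYYYYYY
YYYBBBY
YYYYYYY
YYYYYYY
YYYYYYY
YYYYYYY
YYYYYBY
YYYYYYY
YYYYYYY
After op 2 paint(2,3,Y):
YYYYYYY
YYYBBBY
YYYYYYY
YYYYYYY
YYYYYYY
YYYYYYY
YYYYYBY
YYYYYYY
YYYYYYY
After op 3 fill(3,0,R) [59 cells changed]:
RRRRRRR
RRRBBBR
RRRRRRR
RRRRRRR
RRRRRRR
RRRRRRR
RRRRRBR
RRRRRRR
RRRRRRR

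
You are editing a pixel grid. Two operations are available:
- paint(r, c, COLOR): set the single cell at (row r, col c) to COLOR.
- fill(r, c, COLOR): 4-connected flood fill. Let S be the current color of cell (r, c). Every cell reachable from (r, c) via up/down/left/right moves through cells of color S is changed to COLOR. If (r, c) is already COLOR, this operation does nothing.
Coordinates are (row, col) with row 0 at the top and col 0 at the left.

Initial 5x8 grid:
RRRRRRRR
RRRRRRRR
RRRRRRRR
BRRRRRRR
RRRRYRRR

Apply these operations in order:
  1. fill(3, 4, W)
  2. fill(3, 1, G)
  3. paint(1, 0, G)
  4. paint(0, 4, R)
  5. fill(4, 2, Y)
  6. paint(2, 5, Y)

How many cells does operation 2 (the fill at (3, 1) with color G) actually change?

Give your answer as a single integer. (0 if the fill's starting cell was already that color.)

After op 1 fill(3,4,W) [38 cells changed]:
WWWWWWWW
WWWWWWWW
WWWWWWWW
BWWWWWWW
WWWWYWWW
After op 2 fill(3,1,G) [38 cells changed]:
GGGGGGGG
GGGGGGGG
GGGGGGGG
BGGGGGGG
GGGGYGGG

Answer: 38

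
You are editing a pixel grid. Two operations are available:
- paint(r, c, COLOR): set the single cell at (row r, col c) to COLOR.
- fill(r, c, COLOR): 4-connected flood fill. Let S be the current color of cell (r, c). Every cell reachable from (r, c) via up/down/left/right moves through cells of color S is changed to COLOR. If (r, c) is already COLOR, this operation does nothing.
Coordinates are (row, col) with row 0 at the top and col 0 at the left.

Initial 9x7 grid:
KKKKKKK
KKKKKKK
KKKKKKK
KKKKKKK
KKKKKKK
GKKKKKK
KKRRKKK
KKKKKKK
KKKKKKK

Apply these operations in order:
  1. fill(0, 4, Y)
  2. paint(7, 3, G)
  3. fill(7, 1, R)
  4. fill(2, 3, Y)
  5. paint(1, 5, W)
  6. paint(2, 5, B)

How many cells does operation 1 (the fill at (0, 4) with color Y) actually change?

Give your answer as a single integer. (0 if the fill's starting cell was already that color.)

Answer: 60

Derivation:
After op 1 fill(0,4,Y) [60 cells changed]:
YYYYYYY
YYYYYYY
YYYYYYY
YYYYYYY
YYYYYYY
GYYYYYY
YYRRYYY
YYYYYYY
YYYYYYY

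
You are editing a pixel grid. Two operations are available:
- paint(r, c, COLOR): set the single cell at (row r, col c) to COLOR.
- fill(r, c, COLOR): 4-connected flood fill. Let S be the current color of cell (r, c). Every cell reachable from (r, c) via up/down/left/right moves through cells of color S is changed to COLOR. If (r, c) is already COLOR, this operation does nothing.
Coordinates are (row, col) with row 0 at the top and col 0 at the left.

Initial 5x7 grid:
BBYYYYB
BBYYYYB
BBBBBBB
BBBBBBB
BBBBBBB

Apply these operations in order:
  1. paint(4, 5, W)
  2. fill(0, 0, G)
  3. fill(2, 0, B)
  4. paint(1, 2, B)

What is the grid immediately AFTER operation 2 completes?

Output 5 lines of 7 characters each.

Answer: GGYYYYG
GGYYYYG
GGGGGGG
GGGGGGG
GGGGGWG

Derivation:
After op 1 paint(4,5,W):
BBYYYYB
BBYYYYB
BBBBBBB
BBBBBBB
BBBBBWB
After op 2 fill(0,0,G) [26 cells changed]:
GGYYYYG
GGYYYYG
GGGGGGG
GGGGGGG
GGGGGWG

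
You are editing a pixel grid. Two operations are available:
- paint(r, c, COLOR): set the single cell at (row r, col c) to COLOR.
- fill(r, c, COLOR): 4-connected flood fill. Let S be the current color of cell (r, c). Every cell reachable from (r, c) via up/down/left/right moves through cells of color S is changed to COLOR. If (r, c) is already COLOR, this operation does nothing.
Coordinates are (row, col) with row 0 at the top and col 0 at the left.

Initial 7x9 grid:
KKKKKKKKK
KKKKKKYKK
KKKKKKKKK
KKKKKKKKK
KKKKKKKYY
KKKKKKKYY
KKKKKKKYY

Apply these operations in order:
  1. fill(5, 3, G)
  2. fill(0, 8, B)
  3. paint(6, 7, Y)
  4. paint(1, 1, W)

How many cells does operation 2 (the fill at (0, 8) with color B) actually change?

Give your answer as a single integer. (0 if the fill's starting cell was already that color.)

After op 1 fill(5,3,G) [56 cells changed]:
GGGGGGGGG
GGGGGGYGG
GGGGGGGGG
GGGGGGGGG
GGGGGGGYY
GGGGGGGYY
GGGGGGGYY
After op 2 fill(0,8,B) [56 cells changed]:
BBBBBBBBB
BBBBBBYBB
BBBBBBBBB
BBBBBBBBB
BBBBBBBYY
BBBBBBBYY
BBBBBBBYY

Answer: 56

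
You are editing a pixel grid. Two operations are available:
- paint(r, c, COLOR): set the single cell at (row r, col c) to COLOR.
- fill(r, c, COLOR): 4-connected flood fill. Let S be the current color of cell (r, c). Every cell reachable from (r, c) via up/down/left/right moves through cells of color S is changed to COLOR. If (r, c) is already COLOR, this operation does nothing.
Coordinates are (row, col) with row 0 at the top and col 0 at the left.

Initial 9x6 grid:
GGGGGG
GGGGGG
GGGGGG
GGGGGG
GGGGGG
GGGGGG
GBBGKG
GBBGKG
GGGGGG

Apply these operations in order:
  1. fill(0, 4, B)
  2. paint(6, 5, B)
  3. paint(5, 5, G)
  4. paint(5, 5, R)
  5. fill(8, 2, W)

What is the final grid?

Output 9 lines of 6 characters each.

Answer: WWWWWW
WWWWWW
WWWWWW
WWWWWW
WWWWWW
WWWWWR
WWWWKW
WWWWKW
WWWWWW

Derivation:
After op 1 fill(0,4,B) [48 cells changed]:
BBBBBB
BBBBBB
BBBBBB
BBBBBB
BBBBBB
BBBBBB
BBBBKB
BBBBKB
BBBBBB
After op 2 paint(6,5,B):
BBBBBB
BBBBBB
BBBBBB
BBBBBB
BBBBBB
BBBBBB
BBBBKB
BBBBKB
BBBBBB
After op 3 paint(5,5,G):
BBBBBB
BBBBBB
BBBBBB
BBBBBB
BBBBBB
BBBBBG
BBBBKB
BBBBKB
BBBBBB
After op 4 paint(5,5,R):
BBBBBB
BBBBBB
BBBBBB
BBBBBB
BBBBBB
BBBBBR
BBBBKB
BBBBKB
BBBBBB
After op 5 fill(8,2,W) [51 cells changed]:
WWWWWW
WWWWWW
WWWWWW
WWWWWW
WWWWWW
WWWWWR
WWWWKW
WWWWKW
WWWWWW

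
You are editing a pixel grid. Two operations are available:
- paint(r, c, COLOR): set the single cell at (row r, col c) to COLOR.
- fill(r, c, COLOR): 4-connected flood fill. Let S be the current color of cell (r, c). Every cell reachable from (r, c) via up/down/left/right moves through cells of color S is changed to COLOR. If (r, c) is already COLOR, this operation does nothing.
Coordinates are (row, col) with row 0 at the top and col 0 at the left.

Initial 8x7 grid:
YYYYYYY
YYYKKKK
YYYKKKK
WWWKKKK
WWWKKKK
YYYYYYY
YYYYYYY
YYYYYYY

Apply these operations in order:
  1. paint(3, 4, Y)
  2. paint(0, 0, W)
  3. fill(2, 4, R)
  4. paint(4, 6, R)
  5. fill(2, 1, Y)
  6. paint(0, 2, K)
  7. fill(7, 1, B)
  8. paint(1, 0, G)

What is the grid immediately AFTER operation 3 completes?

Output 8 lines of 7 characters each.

After op 1 paint(3,4,Y):
YYYYYYY
YYYKKKK
YYYKKKK
WWWKYKK
WWWKKKK
YYYYYYY
YYYYYYY
YYYYYYY
After op 2 paint(0,0,W):
WYYYYYY
YYYKKKK
YYYKKKK
WWWKYKK
WWWKKKK
YYYYYYY
YYYYYYY
YYYYYYY
After op 3 fill(2,4,R) [15 cells changed]:
WYYYYYY
YYYRRRR
YYYRRRR
WWWRYRR
WWWRRRR
YYYYYYY
YYYYYYY
YYYYYYY

Answer: WYYYYYY
YYYRRRR
YYYRRRR
WWWRYRR
WWWRRRR
YYYYYYY
YYYYYYY
YYYYYYY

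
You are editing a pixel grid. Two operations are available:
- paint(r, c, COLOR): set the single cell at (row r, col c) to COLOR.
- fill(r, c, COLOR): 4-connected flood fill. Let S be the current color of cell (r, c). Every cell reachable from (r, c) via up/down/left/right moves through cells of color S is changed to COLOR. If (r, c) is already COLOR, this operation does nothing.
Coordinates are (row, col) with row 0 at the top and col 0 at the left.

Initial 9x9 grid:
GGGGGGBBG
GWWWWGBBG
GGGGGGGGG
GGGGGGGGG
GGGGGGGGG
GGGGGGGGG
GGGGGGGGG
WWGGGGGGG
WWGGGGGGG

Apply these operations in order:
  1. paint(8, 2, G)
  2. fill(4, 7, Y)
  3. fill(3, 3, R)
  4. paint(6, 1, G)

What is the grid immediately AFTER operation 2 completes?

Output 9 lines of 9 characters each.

Answer: YYYYYYBBY
YWWWWYBBY
YYYYYYYYY
YYYYYYYYY
YYYYYYYYY
YYYYYYYYY
YYYYYYYYY
WWYYYYYYY
WWYYYYYYY

Derivation:
After op 1 paint(8,2,G):
GGGGGGBBG
GWWWWGBBG
GGGGGGGGG
GGGGGGGGG
GGGGGGGGG
GGGGGGGGG
GGGGGGGGG
WWGGGGGGG
WWGGGGGGG
After op 2 fill(4,7,Y) [69 cells changed]:
YYYYYYBBY
YWWWWYBBY
YYYYYYYYY
YYYYYYYYY
YYYYYYYYY
YYYYYYYYY
YYYYYYYYY
WWYYYYYYY
WWYYYYYYY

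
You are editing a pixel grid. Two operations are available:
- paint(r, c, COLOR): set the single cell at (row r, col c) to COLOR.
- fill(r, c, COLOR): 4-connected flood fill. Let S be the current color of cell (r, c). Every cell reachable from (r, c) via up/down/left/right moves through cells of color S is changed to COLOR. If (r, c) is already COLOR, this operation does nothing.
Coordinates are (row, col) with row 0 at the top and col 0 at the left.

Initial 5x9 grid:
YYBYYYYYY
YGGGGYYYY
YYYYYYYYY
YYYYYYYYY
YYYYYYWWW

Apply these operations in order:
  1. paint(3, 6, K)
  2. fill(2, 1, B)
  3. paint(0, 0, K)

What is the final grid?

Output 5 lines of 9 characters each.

Answer: KBBBBBBBB
BGGGGBBBB
BBBBBBBBB
BBBBBBKBB
BBBBBBWWW

Derivation:
After op 1 paint(3,6,K):
YYBYYYYYY
YGGGGYYYY
YYYYYYYYY
YYYYYYKYY
YYYYYYWWW
After op 2 fill(2,1,B) [36 cells changed]:
BBBBBBBBB
BGGGGBBBB
BBBBBBBBB
BBBBBBKBB
BBBBBBWWW
After op 3 paint(0,0,K):
KBBBBBBBB
BGGGGBBBB
BBBBBBBBB
BBBBBBKBB
BBBBBBWWW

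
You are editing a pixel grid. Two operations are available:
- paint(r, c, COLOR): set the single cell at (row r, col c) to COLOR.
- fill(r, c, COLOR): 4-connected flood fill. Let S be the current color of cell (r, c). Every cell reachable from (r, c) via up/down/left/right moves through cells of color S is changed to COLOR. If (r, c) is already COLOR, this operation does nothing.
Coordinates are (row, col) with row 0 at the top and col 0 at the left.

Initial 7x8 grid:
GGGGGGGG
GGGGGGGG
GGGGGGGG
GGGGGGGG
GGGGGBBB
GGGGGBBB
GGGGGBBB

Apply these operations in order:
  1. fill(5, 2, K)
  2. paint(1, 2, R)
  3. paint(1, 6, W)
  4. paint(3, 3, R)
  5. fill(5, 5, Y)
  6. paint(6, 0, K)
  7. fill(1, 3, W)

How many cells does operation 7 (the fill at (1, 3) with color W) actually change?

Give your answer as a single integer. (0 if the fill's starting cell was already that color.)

After op 1 fill(5,2,K) [47 cells changed]:
KKKKKKKK
KKKKKKKK
KKKKKKKK
KKKKKKKK
KKKKKBBB
KKKKKBBB
KKKKKBBB
After op 2 paint(1,2,R):
KKKKKKKK
KKRKKKKK
KKKKKKKK
KKKKKKKK
KKKKKBBB
KKKKKBBB
KKKKKBBB
After op 3 paint(1,6,W):
KKKKKKKK
KKRKKKWK
KKKKKKKK
KKKKKKKK
KKKKKBBB
KKKKKBBB
KKKKKBBB
After op 4 paint(3,3,R):
KKKKKKKK
KKRKKKWK
KKKKKKKK
KKKRKKKK
KKKKKBBB
KKKKKBBB
KKKKKBBB
After op 5 fill(5,5,Y) [9 cells changed]:
KKKKKKKK
KKRKKKWK
KKKKKKKK
KKKRKKKK
KKKKKYYY
KKKKKYYY
KKKKKYYY
After op 6 paint(6,0,K):
KKKKKKKK
KKRKKKWK
KKKKKKKK
KKKRKKKK
KKKKKYYY
KKKKKYYY
KKKKKYYY
After op 7 fill(1,3,W) [44 cells changed]:
WWWWWWWW
WWRWWWWW
WWWWWWWW
WWWRWWWW
WWWWWYYY
WWWWWYYY
WWWWWYYY

Answer: 44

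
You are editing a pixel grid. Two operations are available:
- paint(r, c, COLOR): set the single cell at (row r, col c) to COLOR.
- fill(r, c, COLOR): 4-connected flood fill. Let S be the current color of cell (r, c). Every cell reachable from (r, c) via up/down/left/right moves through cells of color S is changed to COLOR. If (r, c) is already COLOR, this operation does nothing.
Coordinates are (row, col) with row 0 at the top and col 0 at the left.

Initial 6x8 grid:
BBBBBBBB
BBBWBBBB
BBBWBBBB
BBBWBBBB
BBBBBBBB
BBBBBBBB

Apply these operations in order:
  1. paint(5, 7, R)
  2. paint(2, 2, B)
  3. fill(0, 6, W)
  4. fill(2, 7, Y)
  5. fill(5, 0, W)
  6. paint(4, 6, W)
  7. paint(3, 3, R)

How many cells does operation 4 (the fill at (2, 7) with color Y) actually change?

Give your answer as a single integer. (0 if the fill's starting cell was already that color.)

After op 1 paint(5,7,R):
BBBBBBBB
BBBWBBBB
BBBWBBBB
BBBWBBBB
BBBBBBBB
BBBBBBBR
After op 2 paint(2,2,B):
BBBBBBBB
BBBWBBBB
BBBWBBBB
BBBWBBBB
BBBBBBBB
BBBBBBBR
After op 3 fill(0,6,W) [44 cells changed]:
WWWWWWWW
WWWWWWWW
WWWWWWWW
WWWWWWWW
WWWWWWWW
WWWWWWWR
After op 4 fill(2,7,Y) [47 cells changed]:
YYYYYYYY
YYYYYYYY
YYYYYYYY
YYYYYYYY
YYYYYYYY
YYYYYYYR

Answer: 47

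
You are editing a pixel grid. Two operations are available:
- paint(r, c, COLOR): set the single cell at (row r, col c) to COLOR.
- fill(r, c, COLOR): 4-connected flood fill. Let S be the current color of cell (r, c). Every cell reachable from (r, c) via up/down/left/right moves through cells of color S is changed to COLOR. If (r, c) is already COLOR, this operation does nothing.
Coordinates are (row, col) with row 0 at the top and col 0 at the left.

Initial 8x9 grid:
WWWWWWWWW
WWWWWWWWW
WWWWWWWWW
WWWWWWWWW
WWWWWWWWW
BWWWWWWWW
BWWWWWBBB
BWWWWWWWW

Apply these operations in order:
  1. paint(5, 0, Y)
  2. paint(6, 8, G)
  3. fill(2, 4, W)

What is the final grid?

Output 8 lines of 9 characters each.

Answer: WWWWWWWWW
WWWWWWWWW
WWWWWWWWW
WWWWWWWWW
WWWWWWWWW
YWWWWWWWW
BWWWWWBBG
BWWWWWWWW

Derivation:
After op 1 paint(5,0,Y):
WWWWWWWWW
WWWWWWWWW
WWWWWWWWW
WWWWWWWWW
WWWWWWWWW
YWWWWWWWW
BWWWWWBBB
BWWWWWWWW
After op 2 paint(6,8,G):
WWWWWWWWW
WWWWWWWWW
WWWWWWWWW
WWWWWWWWW
WWWWWWWWW
YWWWWWWWW
BWWWWWBBG
BWWWWWWWW
After op 3 fill(2,4,W) [0 cells changed]:
WWWWWWWWW
WWWWWWWWW
WWWWWWWWW
WWWWWWWWW
WWWWWWWWW
YWWWWWWWW
BWWWWWBBG
BWWWWWWWW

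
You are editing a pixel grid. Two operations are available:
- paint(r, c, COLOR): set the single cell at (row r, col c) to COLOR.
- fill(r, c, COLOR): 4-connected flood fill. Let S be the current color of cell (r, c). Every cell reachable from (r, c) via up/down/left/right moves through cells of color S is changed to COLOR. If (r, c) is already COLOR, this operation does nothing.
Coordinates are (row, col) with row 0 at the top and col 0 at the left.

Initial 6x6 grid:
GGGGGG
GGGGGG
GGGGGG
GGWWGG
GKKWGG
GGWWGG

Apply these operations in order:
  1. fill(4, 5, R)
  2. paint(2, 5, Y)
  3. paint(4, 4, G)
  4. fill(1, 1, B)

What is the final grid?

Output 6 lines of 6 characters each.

Answer: BBBBBB
BBBBBB
BBBBBY
BBWWBB
BKKWGB
BBWWBB

Derivation:
After op 1 fill(4,5,R) [29 cells changed]:
RRRRRR
RRRRRR
RRRRRR
RRWWRR
RKKWRR
RRWWRR
After op 2 paint(2,5,Y):
RRRRRR
RRRRRR
RRRRRY
RRWWRR
RKKWRR
RRWWRR
After op 3 paint(4,4,G):
RRRRRR
RRRRRR
RRRRRY
RRWWRR
RKKWGR
RRWWRR
After op 4 fill(1,1,B) [27 cells changed]:
BBBBBB
BBBBBB
BBBBBY
BBWWBB
BKKWGB
BBWWBB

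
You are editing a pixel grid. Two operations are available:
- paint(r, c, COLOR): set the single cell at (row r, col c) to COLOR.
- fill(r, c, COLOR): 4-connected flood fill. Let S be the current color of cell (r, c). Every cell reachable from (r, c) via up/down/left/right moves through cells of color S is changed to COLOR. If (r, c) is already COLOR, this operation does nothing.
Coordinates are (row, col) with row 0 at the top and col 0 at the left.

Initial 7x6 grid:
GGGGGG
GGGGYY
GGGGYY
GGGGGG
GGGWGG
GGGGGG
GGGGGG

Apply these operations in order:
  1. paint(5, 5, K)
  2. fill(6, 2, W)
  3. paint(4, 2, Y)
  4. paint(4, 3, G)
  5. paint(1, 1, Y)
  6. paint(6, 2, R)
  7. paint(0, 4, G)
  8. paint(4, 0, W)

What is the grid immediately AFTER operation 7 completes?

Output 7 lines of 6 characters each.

Answer: WWWWGW
WYWWYY
WWWWYY
WWWWWW
WWYGWW
WWWWWK
WWRWWW

Derivation:
After op 1 paint(5,5,K):
GGGGGG
GGGGYY
GGGGYY
GGGGGG
GGGWGG
GGGGGK
GGGGGG
After op 2 fill(6,2,W) [36 cells changed]:
WWWWWW
WWWWYY
WWWWYY
WWWWWW
WWWWWW
WWWWWK
WWWWWW
After op 3 paint(4,2,Y):
WWWWWW
WWWWYY
WWWWYY
WWWWWW
WWYWWW
WWWWWK
WWWWWW
After op 4 paint(4,3,G):
WWWWWW
WWWWYY
WWWWYY
WWWWWW
WWYGWW
WWWWWK
WWWWWW
After op 5 paint(1,1,Y):
WWWWWW
WYWWYY
WWWWYY
WWWWWW
WWYGWW
WWWWWK
WWWWWW
After op 6 paint(6,2,R):
WWWWWW
WYWWYY
WWWWYY
WWWWWW
WWYGWW
WWWWWK
WWRWWW
After op 7 paint(0,4,G):
WWWWGW
WYWWYY
WWWWYY
WWWWWW
WWYGWW
WWWWWK
WWRWWW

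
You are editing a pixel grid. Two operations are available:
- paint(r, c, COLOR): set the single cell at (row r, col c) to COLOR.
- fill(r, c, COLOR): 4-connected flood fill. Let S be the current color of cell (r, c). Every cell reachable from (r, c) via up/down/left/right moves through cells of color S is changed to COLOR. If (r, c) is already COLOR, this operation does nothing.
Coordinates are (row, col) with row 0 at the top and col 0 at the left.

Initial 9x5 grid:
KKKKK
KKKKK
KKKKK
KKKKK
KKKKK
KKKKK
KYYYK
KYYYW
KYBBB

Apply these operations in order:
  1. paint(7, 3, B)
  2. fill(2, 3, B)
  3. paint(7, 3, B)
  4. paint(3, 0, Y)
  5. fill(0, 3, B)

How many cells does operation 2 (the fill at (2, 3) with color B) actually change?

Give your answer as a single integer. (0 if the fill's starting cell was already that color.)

After op 1 paint(7,3,B):
KKKKK
KKKKK
KKKKK
KKKKK
KKKKK
KKKKK
KYYYK
KYYBW
KYBBB
After op 2 fill(2,3,B) [34 cells changed]:
BBBBB
BBBBB
BBBBB
BBBBB
BBBBB
BBBBB
BYYYB
BYYBW
BYBBB

Answer: 34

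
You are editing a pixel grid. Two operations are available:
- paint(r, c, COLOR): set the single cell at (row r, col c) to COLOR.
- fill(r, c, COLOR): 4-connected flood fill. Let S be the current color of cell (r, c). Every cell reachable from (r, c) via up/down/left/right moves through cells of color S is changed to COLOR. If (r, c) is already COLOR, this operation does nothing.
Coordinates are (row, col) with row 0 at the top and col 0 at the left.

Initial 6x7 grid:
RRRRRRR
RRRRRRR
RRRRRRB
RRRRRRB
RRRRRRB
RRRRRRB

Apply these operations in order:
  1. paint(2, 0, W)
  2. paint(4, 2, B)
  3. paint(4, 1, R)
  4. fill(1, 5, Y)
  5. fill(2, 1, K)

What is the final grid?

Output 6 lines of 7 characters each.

After op 1 paint(2,0,W):
RRRRRRR
RRRRRRR
WRRRRRB
RRRRRRB
RRRRRRB
RRRRRRB
After op 2 paint(4,2,B):
RRRRRRR
RRRRRRR
WRRRRRB
RRRRRRB
RRBRRRB
RRRRRRB
After op 3 paint(4,1,R):
RRRRRRR
RRRRRRR
WRRRRRB
RRRRRRB
RRBRRRB
RRRRRRB
After op 4 fill(1,5,Y) [36 cells changed]:
YYYYYYY
YYYYYYY
WYYYYYB
YYYYYYB
YYBYYYB
YYYYYYB
After op 5 fill(2,1,K) [36 cells changed]:
KKKKKKK
KKKKKKK
WKKKKKB
KKKKKKB
KKBKKKB
KKKKKKB

Answer: KKKKKKK
KKKKKKK
WKKKKKB
KKKKKKB
KKBKKKB
KKKKKKB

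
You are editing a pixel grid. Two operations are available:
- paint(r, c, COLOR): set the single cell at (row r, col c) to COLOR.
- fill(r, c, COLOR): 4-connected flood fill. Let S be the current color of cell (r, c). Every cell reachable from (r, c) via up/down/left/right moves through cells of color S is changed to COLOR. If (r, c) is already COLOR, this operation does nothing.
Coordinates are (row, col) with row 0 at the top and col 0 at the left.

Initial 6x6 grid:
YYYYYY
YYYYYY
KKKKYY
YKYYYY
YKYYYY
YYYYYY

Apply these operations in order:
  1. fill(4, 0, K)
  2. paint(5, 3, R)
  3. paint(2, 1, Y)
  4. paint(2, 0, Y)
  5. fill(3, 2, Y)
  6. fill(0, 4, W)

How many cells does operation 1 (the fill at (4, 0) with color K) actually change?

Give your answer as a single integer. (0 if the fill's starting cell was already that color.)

Answer: 30

Derivation:
After op 1 fill(4,0,K) [30 cells changed]:
KKKKKK
KKKKKK
KKKKKK
KKKKKK
KKKKKK
KKKKKK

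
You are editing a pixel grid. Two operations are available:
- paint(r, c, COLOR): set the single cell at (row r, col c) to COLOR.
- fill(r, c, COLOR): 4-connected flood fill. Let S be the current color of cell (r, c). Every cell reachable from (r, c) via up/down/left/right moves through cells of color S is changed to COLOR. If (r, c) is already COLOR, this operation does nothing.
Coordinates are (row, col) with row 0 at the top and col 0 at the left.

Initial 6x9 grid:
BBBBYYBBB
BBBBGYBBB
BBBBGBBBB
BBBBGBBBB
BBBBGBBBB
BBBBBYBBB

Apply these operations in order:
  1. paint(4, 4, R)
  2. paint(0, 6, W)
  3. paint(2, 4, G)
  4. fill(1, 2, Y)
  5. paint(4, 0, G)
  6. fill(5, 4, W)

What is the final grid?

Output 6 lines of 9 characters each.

Answer: WWWWWWWBB
WWWWGWBBB
WWWWGBBBB
WWWWGBBBB
GWWWRBBBB
WWWWWWBBB

Derivation:
After op 1 paint(4,4,R):
BBBBYYBBB
BBBBGYBBB
BBBBGBBBB
BBBBGBBBB
BBBBRBBBB
BBBBBYBBB
After op 2 paint(0,6,W):
BBBBYYWBB
BBBBGYBBB
BBBBGBBBB
BBBBGBBBB
BBBBRBBBB
BBBBBYBBB
After op 3 paint(2,4,G):
BBBBYYWBB
BBBBGYBBB
BBBBGBBBB
BBBBGBBBB
BBBBRBBBB
BBBBBYBBB
After op 4 fill(1,2,Y) [25 cells changed]:
YYYYYYWBB
YYYYGYBBB
YYYYGBBBB
YYYYGBBBB
YYYYRBBBB
YYYYYYBBB
After op 5 paint(4,0,G):
YYYYYYWBB
YYYYGYBBB
YYYYGBBBB
YYYYGBBBB
GYYYRBBBB
YYYYYYBBB
After op 6 fill(5,4,W) [28 cells changed]:
WWWWWWWBB
WWWWGWBBB
WWWWGBBBB
WWWWGBBBB
GWWWRBBBB
WWWWWWBBB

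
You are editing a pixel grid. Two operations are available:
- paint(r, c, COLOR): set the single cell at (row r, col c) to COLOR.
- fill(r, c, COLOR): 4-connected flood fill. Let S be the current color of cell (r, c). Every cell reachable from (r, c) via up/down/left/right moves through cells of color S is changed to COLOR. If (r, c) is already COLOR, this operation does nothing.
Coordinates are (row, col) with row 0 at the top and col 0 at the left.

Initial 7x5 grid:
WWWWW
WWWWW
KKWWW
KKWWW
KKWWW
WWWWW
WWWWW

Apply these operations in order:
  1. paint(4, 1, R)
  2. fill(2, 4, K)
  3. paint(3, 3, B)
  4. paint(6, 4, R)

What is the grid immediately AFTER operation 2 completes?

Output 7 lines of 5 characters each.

After op 1 paint(4,1,R):
WWWWW
WWWWW
KKWWW
KKWWW
KRWWW
WWWWW
WWWWW
After op 2 fill(2,4,K) [29 cells changed]:
KKKKK
KKKKK
KKKKK
KKKKK
KRKKK
KKKKK
KKKKK

Answer: KKKKK
KKKKK
KKKKK
KKKKK
KRKKK
KKKKK
KKKKK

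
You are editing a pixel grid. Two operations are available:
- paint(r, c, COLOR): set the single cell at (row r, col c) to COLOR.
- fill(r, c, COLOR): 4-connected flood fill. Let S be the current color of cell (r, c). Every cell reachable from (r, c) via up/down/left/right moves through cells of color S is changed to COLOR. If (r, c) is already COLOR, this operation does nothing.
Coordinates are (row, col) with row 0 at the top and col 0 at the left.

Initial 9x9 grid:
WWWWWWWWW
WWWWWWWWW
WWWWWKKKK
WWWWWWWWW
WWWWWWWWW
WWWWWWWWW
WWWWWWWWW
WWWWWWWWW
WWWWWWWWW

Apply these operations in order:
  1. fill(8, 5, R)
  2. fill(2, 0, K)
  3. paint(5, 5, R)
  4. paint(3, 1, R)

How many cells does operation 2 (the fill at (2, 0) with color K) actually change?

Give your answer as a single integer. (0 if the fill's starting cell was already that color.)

Answer: 77

Derivation:
After op 1 fill(8,5,R) [77 cells changed]:
RRRRRRRRR
RRRRRRRRR
RRRRRKKKK
RRRRRRRRR
RRRRRRRRR
RRRRRRRRR
RRRRRRRRR
RRRRRRRRR
RRRRRRRRR
After op 2 fill(2,0,K) [77 cells changed]:
KKKKKKKKK
KKKKKKKKK
KKKKKKKKK
KKKKKKKKK
KKKKKKKKK
KKKKKKKKK
KKKKKKKKK
KKKKKKKKK
KKKKKKKKK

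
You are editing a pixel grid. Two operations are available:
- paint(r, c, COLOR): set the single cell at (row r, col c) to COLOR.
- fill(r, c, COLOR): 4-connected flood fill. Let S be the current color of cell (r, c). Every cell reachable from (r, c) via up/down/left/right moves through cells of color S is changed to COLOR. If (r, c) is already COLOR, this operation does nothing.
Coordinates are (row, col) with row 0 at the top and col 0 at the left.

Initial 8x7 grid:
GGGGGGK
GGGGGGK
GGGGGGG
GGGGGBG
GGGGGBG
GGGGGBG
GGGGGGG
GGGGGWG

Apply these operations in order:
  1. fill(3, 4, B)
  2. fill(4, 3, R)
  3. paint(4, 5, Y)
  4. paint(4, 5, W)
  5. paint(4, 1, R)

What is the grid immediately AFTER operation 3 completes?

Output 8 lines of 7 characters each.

Answer: RRRRRRK
RRRRRRK
RRRRRRR
RRRRRRR
RRRRRYR
RRRRRRR
RRRRRRR
RRRRRWR

Derivation:
After op 1 fill(3,4,B) [50 cells changed]:
BBBBBBK
BBBBBBK
BBBBBBB
BBBBBBB
BBBBBBB
BBBBBBB
BBBBBBB
BBBBBWB
After op 2 fill(4,3,R) [53 cells changed]:
RRRRRRK
RRRRRRK
RRRRRRR
RRRRRRR
RRRRRRR
RRRRRRR
RRRRRRR
RRRRRWR
After op 3 paint(4,5,Y):
RRRRRRK
RRRRRRK
RRRRRRR
RRRRRRR
RRRRRYR
RRRRRRR
RRRRRRR
RRRRRWR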